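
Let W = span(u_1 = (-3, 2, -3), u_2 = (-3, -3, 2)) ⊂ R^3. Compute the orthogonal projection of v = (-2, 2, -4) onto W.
proj_W(v) = (-42/19, 50/19, -64/19)

Set up U = [u_1 | ... | u_2] ∈ R^(3×2). The projector onto W = col(U) is P = U (U^T U)^(-1) U^T.
Compute U^T U =
  [22, -3]
  [-3, 22],
and U^T v = (22, -8).
Solve U^T U · c = U^T v for the coefficients: c = (92/95, -22/95). The projection is proj_W(v) = U c.
Check: (v - proj_W(v)) · u_1 = 0  (should be 0).
Check: (v - proj_W(v)) · u_2 = 0  (should be 0).
Result: proj_W(v) = (-42/19, 50/19, -64/19).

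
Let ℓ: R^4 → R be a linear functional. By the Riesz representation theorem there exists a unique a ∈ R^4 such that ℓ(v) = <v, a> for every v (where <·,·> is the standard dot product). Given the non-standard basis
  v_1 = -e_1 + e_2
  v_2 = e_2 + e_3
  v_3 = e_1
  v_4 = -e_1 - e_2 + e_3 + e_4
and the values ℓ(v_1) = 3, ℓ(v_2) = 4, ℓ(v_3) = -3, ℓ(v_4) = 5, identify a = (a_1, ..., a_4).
a = (-3, 0, 4, -2)

Write a = (a_1, ..., a_4) in the standard basis. For each basis vector v_i, ℓ(v_i) = <v_i, a> is a linear equation in the a_j's. Collect the n equations into a matrix system V a = ℓ, where row i of V is v_i (expressed in the standard basis). Since V is invertible (lower-triangular with 1s on the diagonal, up to permutation), solve by back-substitution:
  V =
[[-1, 1, 0, 0],
 [0, 1, 1, 0],
 [1, 0, 0, 0],
 [-1, -1, 1, 1]]
  V a = (3, 4, -3, 5)
Solving gives a = (-3, 0, 4, -2).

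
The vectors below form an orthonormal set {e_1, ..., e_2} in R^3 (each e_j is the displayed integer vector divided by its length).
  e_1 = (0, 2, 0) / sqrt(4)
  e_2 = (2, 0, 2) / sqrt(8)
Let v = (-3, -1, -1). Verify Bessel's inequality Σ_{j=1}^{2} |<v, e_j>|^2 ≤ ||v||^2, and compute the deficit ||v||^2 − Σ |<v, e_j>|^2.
Σ |<v, e_j>|^2 = 9; ||v||^2 = 11; deficit = 2

Write each e_j = u_j / sqrt(<u_j, u_j>) where u_j is the displayed integer vector. Then <v, e_j> = <v, u_j> / sqrt(<u_j, u_j>), so |<v, e_j>|^2 = <v, u_j>^2 / <u_j, u_j>.
Coefficients: <v, e_1> = -2/sqrt(4), <v, e_2> = -8/sqrt(8).
Square and sum: Σ |<v, e_j>|^2 = 9.
Compute ||v||^2 = v·v = 11.
Deficit = 11 − 9 = 2 ≥ 0, confirming Bessel's inequality. (The deficit equals ||v − Σ <v,e_j> e_j||^2, the squared distance from v to span{e_j}.)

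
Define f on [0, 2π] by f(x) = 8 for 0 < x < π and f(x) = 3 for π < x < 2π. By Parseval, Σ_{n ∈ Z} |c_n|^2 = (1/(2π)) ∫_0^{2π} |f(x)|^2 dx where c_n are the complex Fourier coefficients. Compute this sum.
Σ |c_n|^2 = 73/2

Parseval equates the L^2 energy of f (normalised by 1/(2π)) with the ℓ^2 sum of its Fourier coefficients: (1/(2π)) ∫_0^{2π} |f|^2 = Σ |c_n|^2.
Compute the left side: (1/(2π)) [∫_0^π 8^2 dx + ∫_π^{2π} 3^2 dx] = (1/(2π)) · (64π + 9π) = (64 + 9)/2 = 73/2.
So Σ_{n ∈ Z} |c_n|^2 = 73/2.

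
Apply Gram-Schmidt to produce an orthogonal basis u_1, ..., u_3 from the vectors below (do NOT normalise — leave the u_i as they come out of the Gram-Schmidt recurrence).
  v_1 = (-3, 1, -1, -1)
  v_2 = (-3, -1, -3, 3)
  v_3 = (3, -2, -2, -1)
Orthogonal basis:
  u_1 = (-3, 1, -1, -1)
  u_2 = (-1, -5/3, -7/3, 11/3)
  u_3 = (18/17, -21/17, -43/17, -32/17)

Apply the Gram-Schmidt recurrence
  u_1 = v_1
  u_i = v_i − Σ_{j<i} ((v_i · u_j) / (u_j · u_j)) · u_j.

Step by step this gives:
  u_1 = (-3, 1, -1, -1)
  u_2 = (-1, -5/3, -7/3, 11/3)
  u_3 = (18/17, -21/17, -43/17, -32/17)

Orthogonality check:
  u_2 · u_1 = 0 (should be 0)
  u_3 · u_1 = 0 (should be 0)
  u_3 · u_2 = 0 (should be 0)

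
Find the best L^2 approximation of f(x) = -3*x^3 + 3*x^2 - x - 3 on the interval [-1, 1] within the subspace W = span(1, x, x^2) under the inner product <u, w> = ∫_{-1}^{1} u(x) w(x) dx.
g(x) = 3*x^2 - 14*x/5 - 3

The best approximation g ∈ W is the orthogonal projection of f onto W. Writing g = a_0 + a_1 x + a_2 x^2, the coefficients solve the normal equations G · a = b where
  G_{ij} = <φ_i, φ_j> and b_i = <f, φ_i>, with φ_0 = 1, φ_1 = x, φ_2 = x^2.
G =
  [2, 0, 2/3]
  [0, 2/3, 0]
  [2/3, 0, 2/5],
b = (-4, -28/15, -4/5).
Solving gives a_0 = -3, a_1 = -14/5, a_2 = 3, so
  g(x) = 3*x^2 - 14*x/5 - 3.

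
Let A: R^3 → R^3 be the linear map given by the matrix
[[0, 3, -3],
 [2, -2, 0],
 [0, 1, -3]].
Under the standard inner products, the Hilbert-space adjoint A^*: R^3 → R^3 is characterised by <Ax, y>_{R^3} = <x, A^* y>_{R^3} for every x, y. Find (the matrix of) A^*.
A^* = A^T =
[[0, 2, 0],
 [3, -2, 1],
 [-3, 0, -3]]

For real matrices with standard dot products, the defining identity <Ax, y> = <x, A^* y> gives (Ax)^T y = x^T (A^*) y, i.e. x^T A^T y = x^T (A^*) y. Since this holds for all x, y, we must have A^* = A^T. Therefore
A^* =
[[0, 2, 0],
 [3, -2, 1],
 [-3, 0, -3]].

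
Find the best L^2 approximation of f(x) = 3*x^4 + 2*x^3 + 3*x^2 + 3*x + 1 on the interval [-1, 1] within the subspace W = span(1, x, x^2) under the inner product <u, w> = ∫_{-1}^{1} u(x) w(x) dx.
g(x) = 39*x^2/7 + 21*x/5 + 26/35

The best approximation g ∈ W is the orthogonal projection of f onto W. Writing g = a_0 + a_1 x + a_2 x^2, the coefficients solve the normal equations G · a = b where
  G_{ij} = <φ_i, φ_j> and b_i = <f, φ_i>, with φ_0 = 1, φ_1 = x, φ_2 = x^2.
G =
  [2, 0, 2/3]
  [0, 2/3, 0]
  [2/3, 0, 2/5],
b = (26/5, 14/5, 286/105).
Solving gives a_0 = 26/35, a_1 = 21/5, a_2 = 39/7, so
  g(x) = 39*x^2/7 + 21*x/5 + 26/35.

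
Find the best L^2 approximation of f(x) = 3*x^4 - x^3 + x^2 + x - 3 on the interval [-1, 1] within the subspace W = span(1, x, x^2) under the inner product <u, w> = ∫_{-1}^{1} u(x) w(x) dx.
g(x) = 25*x^2/7 + 2*x/5 - 114/35

The best approximation g ∈ W is the orthogonal projection of f onto W. Writing g = a_0 + a_1 x + a_2 x^2, the coefficients solve the normal equations G · a = b where
  G_{ij} = <φ_i, φ_j> and b_i = <f, φ_i>, with φ_0 = 1, φ_1 = x, φ_2 = x^2.
G =
  [2, 0, 2/3]
  [0, 2/3, 0]
  [2/3, 0, 2/5],
b = (-62/15, 4/15, -26/35).
Solving gives a_0 = -114/35, a_1 = 2/5, a_2 = 25/7, so
  g(x) = 25*x^2/7 + 2*x/5 - 114/35.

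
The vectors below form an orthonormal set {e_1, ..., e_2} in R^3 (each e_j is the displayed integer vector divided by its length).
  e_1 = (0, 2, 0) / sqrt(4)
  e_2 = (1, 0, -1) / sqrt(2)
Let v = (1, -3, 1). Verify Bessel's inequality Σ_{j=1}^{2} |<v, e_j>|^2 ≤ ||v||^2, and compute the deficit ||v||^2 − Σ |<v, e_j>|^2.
Σ |<v, e_j>|^2 = 9; ||v||^2 = 11; deficit = 2

Write each e_j = u_j / sqrt(<u_j, u_j>) where u_j is the displayed integer vector. Then <v, e_j> = <v, u_j> / sqrt(<u_j, u_j>), so |<v, e_j>|^2 = <v, u_j>^2 / <u_j, u_j>.
Coefficients: <v, e_1> = -6/sqrt(4), <v, e_2> = 0/sqrt(2).
Square and sum: Σ |<v, e_j>|^2 = 9.
Compute ||v||^2 = v·v = 11.
Deficit = 11 − 9 = 2 ≥ 0, confirming Bessel's inequality. (The deficit equals ||v − Σ <v,e_j> e_j||^2, the squared distance from v to span{e_j}.)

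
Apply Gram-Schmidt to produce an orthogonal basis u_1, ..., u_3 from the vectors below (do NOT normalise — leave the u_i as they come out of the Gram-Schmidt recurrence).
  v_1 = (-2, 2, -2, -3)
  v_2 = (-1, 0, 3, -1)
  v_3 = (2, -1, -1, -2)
Orthogonal basis:
  u_1 = (-2, 2, -2, -3)
  u_2 = (-23/21, 2/21, 61/21, -8/7)
  u_3 = (19/10, -134/115, -9/230, -232/115)

Apply the Gram-Schmidt recurrence
  u_1 = v_1
  u_i = v_i − Σ_{j<i} ((v_i · u_j) / (u_j · u_j)) · u_j.

Step by step this gives:
  u_1 = (-2, 2, -2, -3)
  u_2 = (-23/21, 2/21, 61/21, -8/7)
  u_3 = (19/10, -134/115, -9/230, -232/115)

Orthogonality check:
  u_2 · u_1 = 0 (should be 0)
  u_3 · u_1 = 0 (should be 0)
  u_3 · u_2 = 0 (should be 0)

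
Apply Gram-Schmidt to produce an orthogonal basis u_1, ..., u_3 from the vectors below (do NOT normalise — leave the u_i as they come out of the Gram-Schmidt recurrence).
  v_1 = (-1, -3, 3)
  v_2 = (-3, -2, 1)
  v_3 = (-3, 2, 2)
Orthogonal basis:
  u_1 = (-1, -3, 3)
  u_2 = (-45/19, -2/19, -17/19)
  u_3 = (-117/122, 156/61, 273/122)

Apply the Gram-Schmidt recurrence
  u_1 = v_1
  u_i = v_i − Σ_{j<i} ((v_i · u_j) / (u_j · u_j)) · u_j.

Step by step this gives:
  u_1 = (-1, -3, 3)
  u_2 = (-45/19, -2/19, -17/19)
  u_3 = (-117/122, 156/61, 273/122)

Orthogonality check:
  u_2 · u_1 = 0 (should be 0)
  u_3 · u_1 = 0 (should be 0)
  u_3 · u_2 = 0 (should be 0)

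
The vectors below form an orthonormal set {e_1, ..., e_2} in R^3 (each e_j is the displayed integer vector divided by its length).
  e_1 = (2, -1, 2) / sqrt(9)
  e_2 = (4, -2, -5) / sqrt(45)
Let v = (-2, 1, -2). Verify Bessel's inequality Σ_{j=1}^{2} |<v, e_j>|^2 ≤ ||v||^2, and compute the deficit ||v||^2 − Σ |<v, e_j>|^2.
Σ |<v, e_j>|^2 = 9; ||v||^2 = 9; deficit = 0

Write each e_j = u_j / sqrt(<u_j, u_j>) where u_j is the displayed integer vector. Then <v, e_j> = <v, u_j> / sqrt(<u_j, u_j>), so |<v, e_j>|^2 = <v, u_j>^2 / <u_j, u_j>.
Coefficients: <v, e_1> = -9/sqrt(9), <v, e_2> = 0/sqrt(45).
Square and sum: Σ |<v, e_j>|^2 = 9.
Compute ||v||^2 = v·v = 9.
Deficit = 9 − 9 = 0 ≥ 0, confirming Bessel's inequality. (The deficit equals ||v − Σ <v,e_j> e_j||^2, the squared distance from v to span{e_j}.)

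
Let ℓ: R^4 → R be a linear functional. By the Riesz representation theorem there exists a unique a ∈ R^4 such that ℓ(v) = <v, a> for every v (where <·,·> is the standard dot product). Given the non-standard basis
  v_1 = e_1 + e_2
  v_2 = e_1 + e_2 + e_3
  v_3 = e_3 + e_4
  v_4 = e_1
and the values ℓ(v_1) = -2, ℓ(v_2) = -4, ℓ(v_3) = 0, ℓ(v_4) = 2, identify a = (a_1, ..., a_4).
a = (2, -4, -2, 2)

Write a = (a_1, ..., a_4) in the standard basis. For each basis vector v_i, ℓ(v_i) = <v_i, a> is a linear equation in the a_j's. Collect the n equations into a matrix system V a = ℓ, where row i of V is v_i (expressed in the standard basis). Since V is invertible (lower-triangular with 1s on the diagonal, up to permutation), solve by back-substitution:
  V =
[[1, 1, 0, 0],
 [1, 1, 1, 0],
 [0, 0, 1, 1],
 [1, 0, 0, 0]]
  V a = (-2, -4, 0, 2)
Solving gives a = (2, -4, -2, 2).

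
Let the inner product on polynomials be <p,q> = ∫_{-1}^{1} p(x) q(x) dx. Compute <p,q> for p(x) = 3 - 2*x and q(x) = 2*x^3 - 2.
<p,q> = -68/5

Expand the product: p(x)·q(x) = -4*x^4 + 6*x^3 + 4*x - 6.
∫_{-1}^{1} of each monomial x^k gives [2/(k+1) if k even, 0 if k odd]. Integrating term-by-term (or equivalently evaluating the antiderivative F(x) = -4*x^5/5 + 3*x^4/2 + 2*x^2 - 6*x at the endpoints):
  F(1) − F(−1) = -33/10 − (103/10) = -68/5.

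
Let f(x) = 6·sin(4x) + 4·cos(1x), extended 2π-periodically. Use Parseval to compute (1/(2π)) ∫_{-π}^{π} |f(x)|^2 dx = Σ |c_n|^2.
Σ |c_n|^2 = 26

Expand |f|^2 and use orthogonality of {sin(nx), cos(mx)} on [-π, π]:
  ∫_{-π}^{π} sin(nx)^2 dx = π, ∫ cos(mx)^2 dx = π, and cross terms integrate to 0.
So ∫_{-π}^{π} f(x)^2 dx = 6^2 · π + 4^2 · π = (36 + 16)π.
Divide by 2π: (36 + 16)/2 = 26.
By Parseval, this equals Σ |c_n|^2.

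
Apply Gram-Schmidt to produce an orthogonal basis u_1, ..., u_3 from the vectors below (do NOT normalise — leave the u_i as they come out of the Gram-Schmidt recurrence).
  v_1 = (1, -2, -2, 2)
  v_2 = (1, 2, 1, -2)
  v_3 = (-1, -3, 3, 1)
Orthogonal basis:
  u_1 = (1, -2, -2, 2)
  u_2 = (22/13, 8/13, -5/13, -8/13)
  u_3 = (64/49, -97/49, 128/49, -1/49)

Apply the Gram-Schmidt recurrence
  u_1 = v_1
  u_i = v_i − Σ_{j<i} ((v_i · u_j) / (u_j · u_j)) · u_j.

Step by step this gives:
  u_1 = (1, -2, -2, 2)
  u_2 = (22/13, 8/13, -5/13, -8/13)
  u_3 = (64/49, -97/49, 128/49, -1/49)

Orthogonality check:
  u_2 · u_1 = 0 (should be 0)
  u_3 · u_1 = 0 (should be 0)
  u_3 · u_2 = 0 (should be 0)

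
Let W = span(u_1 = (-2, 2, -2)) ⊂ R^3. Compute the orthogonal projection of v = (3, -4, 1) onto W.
proj_W(v) = (8/3, -8/3, 8/3)

Set up U = [u_1 | ... | u_1] ∈ R^(3×1). The projector onto W = col(U) is P = U (U^T U)^(-1) U^T.
Compute U^T U =
  [12],
and U^T v = (-16).
Solve U^T U · c = U^T v for the coefficients: c = (-4/3). The projection is proj_W(v) = U c.
Check: (v - proj_W(v)) · u_1 = 0  (should be 0).
Result: proj_W(v) = (8/3, -8/3, 8/3).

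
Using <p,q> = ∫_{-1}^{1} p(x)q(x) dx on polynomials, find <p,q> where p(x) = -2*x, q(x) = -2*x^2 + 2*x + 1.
<p,q> = -8/3

Expand the product: p(x)·q(x) = 4*x^3 - 4*x^2 - 2*x.
∫_{-1}^{1} of each monomial x^k gives [2/(k+1) if k even, 0 if k odd]. Integrating term-by-term (or equivalently evaluating the antiderivative F(x) = x^4 - 4*x^3/3 - x^2 at the endpoints):
  F(1) − F(−1) = -4/3 − (4/3) = -8/3.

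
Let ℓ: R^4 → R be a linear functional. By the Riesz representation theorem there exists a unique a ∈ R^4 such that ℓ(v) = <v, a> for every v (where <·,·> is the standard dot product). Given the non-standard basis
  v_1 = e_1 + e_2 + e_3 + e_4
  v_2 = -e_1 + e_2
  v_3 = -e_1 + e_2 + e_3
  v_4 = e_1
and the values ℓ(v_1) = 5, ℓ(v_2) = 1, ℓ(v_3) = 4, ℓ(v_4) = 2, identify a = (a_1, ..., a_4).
a = (2, 3, 3, -3)

Write a = (a_1, ..., a_4) in the standard basis. For each basis vector v_i, ℓ(v_i) = <v_i, a> is a linear equation in the a_j's. Collect the n equations into a matrix system V a = ℓ, where row i of V is v_i (expressed in the standard basis). Since V is invertible (lower-triangular with 1s on the diagonal, up to permutation), solve by back-substitution:
  V =
[[1, 1, 1, 1],
 [-1, 1, 0, 0],
 [-1, 1, 1, 0],
 [1, 0, 0, 0]]
  V a = (5, 1, 4, 2)
Solving gives a = (2, 3, 3, -3).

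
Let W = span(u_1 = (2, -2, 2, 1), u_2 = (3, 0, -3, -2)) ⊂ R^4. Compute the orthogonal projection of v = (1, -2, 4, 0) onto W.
proj_W(v) = (313/282, -290/141, 847/282, 78/47)

Set up U = [u_1 | ... | u_2] ∈ R^(4×2). The projector onto W = col(U) is P = U (U^T U)^(-1) U^T.
Compute U^T U =
  [13, -2]
  [-2, 22],
and U^T v = (14, -9).
Solve U^T U · c = U^T v for the coefficients: c = (145/141, -89/282). The projection is proj_W(v) = U c.
Check: (v - proj_W(v)) · u_1 = 0  (should be 0).
Check: (v - proj_W(v)) · u_2 = 0  (should be 0).
Result: proj_W(v) = (313/282, -290/141, 847/282, 78/47).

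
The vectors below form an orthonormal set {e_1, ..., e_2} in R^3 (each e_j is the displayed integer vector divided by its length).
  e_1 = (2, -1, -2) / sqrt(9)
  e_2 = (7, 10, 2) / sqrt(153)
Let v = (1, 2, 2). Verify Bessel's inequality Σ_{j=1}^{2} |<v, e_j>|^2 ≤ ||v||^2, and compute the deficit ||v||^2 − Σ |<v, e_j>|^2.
Σ |<v, e_j>|^2 = 137/17; ||v||^2 = 9; deficit = 16/17

Write each e_j = u_j / sqrt(<u_j, u_j>) where u_j is the displayed integer vector. Then <v, e_j> = <v, u_j> / sqrt(<u_j, u_j>), so |<v, e_j>|^2 = <v, u_j>^2 / <u_j, u_j>.
Coefficients: <v, e_1> = -4/sqrt(9), <v, e_2> = 31/sqrt(153).
Square and sum: Σ |<v, e_j>|^2 = 137/17.
Compute ||v||^2 = v·v = 9.
Deficit = 9 − 137/17 = 16/17 ≥ 0, confirming Bessel's inequality. (The deficit equals ||v − Σ <v,e_j> e_j||^2, the squared distance from v to span{e_j}.)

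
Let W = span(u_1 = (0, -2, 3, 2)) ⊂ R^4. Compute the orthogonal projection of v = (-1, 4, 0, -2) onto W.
proj_W(v) = (0, 24/17, -36/17, -24/17)

Set up U = [u_1 | ... | u_1] ∈ R^(4×1). The projector onto W = col(U) is P = U (U^T U)^(-1) U^T.
Compute U^T U =
  [17],
and U^T v = (-12).
Solve U^T U · c = U^T v for the coefficients: c = (-12/17). The projection is proj_W(v) = U c.
Check: (v - proj_W(v)) · u_1 = 0  (should be 0).
Result: proj_W(v) = (0, 24/17, -36/17, -24/17).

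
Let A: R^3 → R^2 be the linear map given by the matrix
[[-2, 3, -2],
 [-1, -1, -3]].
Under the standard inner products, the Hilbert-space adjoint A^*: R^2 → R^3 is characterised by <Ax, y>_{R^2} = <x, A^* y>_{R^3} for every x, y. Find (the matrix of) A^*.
A^* = A^T =
[[-2, -1],
 [3, -1],
 [-2, -3]]

For real matrices with standard dot products, the defining identity <Ax, y> = <x, A^* y> gives (Ax)^T y = x^T (A^*) y, i.e. x^T A^T y = x^T (A^*) y. Since this holds for all x, y, we must have A^* = A^T. Therefore
A^* =
[[-2, -1],
 [3, -1],
 [-2, -3]].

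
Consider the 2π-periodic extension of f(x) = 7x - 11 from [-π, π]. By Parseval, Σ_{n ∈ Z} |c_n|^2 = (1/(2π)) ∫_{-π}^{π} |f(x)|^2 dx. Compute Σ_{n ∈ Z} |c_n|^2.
Σ |c_n|^2 = 49π^2/3 + 121

Expand and integrate term by term over [-π, π]:
  ∫ (7x)^2 dx = 49·(2π^3/3); ∫ 2·7·(-11)·x dx = 0 (odd integrand); ∫ (-11)^2 dx = 121·2π.
So (1/(2π)) ∫_{-π}^{π} (7x - 11)^2 dx = 49π^2/3 + 121 = 49π^2/3 + 121.
Parseval ⇒ Σ |c_n|^2 = 49π^2/3 + 121.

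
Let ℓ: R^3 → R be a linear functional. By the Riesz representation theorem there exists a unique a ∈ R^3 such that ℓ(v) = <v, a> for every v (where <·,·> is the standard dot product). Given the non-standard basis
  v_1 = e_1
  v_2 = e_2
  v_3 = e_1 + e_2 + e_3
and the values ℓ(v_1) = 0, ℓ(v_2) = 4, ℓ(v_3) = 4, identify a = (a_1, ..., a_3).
a = (0, 4, 0)

Write a = (a_1, ..., a_3) in the standard basis. For each basis vector v_i, ℓ(v_i) = <v_i, a> is a linear equation in the a_j's. Collect the n equations into a matrix system V a = ℓ, where row i of V is v_i (expressed in the standard basis). Since V is invertible (lower-triangular with 1s on the diagonal, up to permutation), solve by back-substitution:
  V =
[[1, 0, 0],
 [0, 1, 0],
 [1, 1, 1]]
  V a = (0, 4, 4)
Solving gives a = (0, 4, 0).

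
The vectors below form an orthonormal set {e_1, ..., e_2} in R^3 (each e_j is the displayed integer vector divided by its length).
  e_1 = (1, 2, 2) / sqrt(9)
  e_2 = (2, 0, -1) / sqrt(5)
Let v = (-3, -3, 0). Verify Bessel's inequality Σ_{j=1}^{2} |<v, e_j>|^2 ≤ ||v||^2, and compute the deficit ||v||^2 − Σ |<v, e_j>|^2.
Σ |<v, e_j>|^2 = 81/5; ||v||^2 = 18; deficit = 9/5

Write each e_j = u_j / sqrt(<u_j, u_j>) where u_j is the displayed integer vector. Then <v, e_j> = <v, u_j> / sqrt(<u_j, u_j>), so |<v, e_j>|^2 = <v, u_j>^2 / <u_j, u_j>.
Coefficients: <v, e_1> = -9/sqrt(9), <v, e_2> = -6/sqrt(5).
Square and sum: Σ |<v, e_j>|^2 = 81/5.
Compute ||v||^2 = v·v = 18.
Deficit = 18 − 81/5 = 9/5 ≥ 0, confirming Bessel's inequality. (The deficit equals ||v − Σ <v,e_j> e_j||^2, the squared distance from v to span{e_j}.)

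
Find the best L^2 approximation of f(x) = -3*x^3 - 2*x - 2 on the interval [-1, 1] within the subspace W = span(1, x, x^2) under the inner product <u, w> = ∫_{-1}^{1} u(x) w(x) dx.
g(x) = -19*x/5 - 2

The best approximation g ∈ W is the orthogonal projection of f onto W. Writing g = a_0 + a_1 x + a_2 x^2, the coefficients solve the normal equations G · a = b where
  G_{ij} = <φ_i, φ_j> and b_i = <f, φ_i>, with φ_0 = 1, φ_1 = x, φ_2 = x^2.
G =
  [2, 0, 2/3]
  [0, 2/3, 0]
  [2/3, 0, 2/5],
b = (-4, -38/15, -4/3).
Solving gives a_0 = -2, a_1 = -19/5, a_2 = 0, so
  g(x) = -19*x/5 - 2.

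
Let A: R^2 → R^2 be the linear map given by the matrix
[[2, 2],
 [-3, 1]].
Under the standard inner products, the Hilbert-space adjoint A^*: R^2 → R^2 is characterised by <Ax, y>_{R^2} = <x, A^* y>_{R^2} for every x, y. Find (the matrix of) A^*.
A^* = A^T =
[[2, -3],
 [2, 1]]

For real matrices with standard dot products, the defining identity <Ax, y> = <x, A^* y> gives (Ax)^T y = x^T (A^*) y, i.e. x^T A^T y = x^T (A^*) y. Since this holds for all x, y, we must have A^* = A^T. Therefore
A^* =
[[2, -3],
 [2, 1]].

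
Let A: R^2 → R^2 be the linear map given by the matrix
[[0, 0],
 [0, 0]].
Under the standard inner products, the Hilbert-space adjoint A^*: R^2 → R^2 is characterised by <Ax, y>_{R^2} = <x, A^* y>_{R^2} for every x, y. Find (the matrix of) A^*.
A^* = A^T =
[[0, 0],
 [0, 0]]

For real matrices with standard dot products, the defining identity <Ax, y> = <x, A^* y> gives (Ax)^T y = x^T (A^*) y, i.e. x^T A^T y = x^T (A^*) y. Since this holds for all x, y, we must have A^* = A^T. Therefore
A^* =
[[0, 0],
 [0, 0]].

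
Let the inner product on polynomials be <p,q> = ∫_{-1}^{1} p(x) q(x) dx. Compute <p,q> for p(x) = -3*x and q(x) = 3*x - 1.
<p,q> = -6

Expand the product: p(x)·q(x) = -9*x^2 + 3*x.
∫_{-1}^{1} of each monomial x^k gives [2/(k+1) if k even, 0 if k odd]. Integrating term-by-term (or equivalently evaluating the antiderivative F(x) = -3*x^3 + 3*x^2/2 at the endpoints):
  F(1) − F(−1) = -3/2 − (9/2) = -6.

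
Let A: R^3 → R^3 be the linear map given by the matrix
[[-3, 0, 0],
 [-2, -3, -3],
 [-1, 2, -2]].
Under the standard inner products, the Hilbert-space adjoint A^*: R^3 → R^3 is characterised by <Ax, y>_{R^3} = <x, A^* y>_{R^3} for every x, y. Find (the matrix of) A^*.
A^* = A^T =
[[-3, -2, -1],
 [0, -3, 2],
 [0, -3, -2]]

For real matrices with standard dot products, the defining identity <Ax, y> = <x, A^* y> gives (Ax)^T y = x^T (A^*) y, i.e. x^T A^T y = x^T (A^*) y. Since this holds for all x, y, we must have A^* = A^T. Therefore
A^* =
[[-3, -2, -1],
 [0, -3, 2],
 [0, -3, -2]].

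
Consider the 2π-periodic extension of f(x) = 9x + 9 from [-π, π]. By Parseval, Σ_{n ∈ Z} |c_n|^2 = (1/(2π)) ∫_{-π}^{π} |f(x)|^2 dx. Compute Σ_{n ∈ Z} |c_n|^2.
Σ |c_n|^2 = 27π^2 + 81

Expand and integrate term by term over [-π, π]:
  ∫ (9x)^2 dx = 81·(2π^3/3); ∫ 2·9·(9)·x dx = 0 (odd integrand); ∫ 9^2 dx = 81·2π.
So (1/(2π)) ∫_{-π}^{π} (9x + 9)^2 dx = 81π^2/3 + 81 = 27π^2 + 81.
Parseval ⇒ Σ |c_n|^2 = 27π^2 + 81.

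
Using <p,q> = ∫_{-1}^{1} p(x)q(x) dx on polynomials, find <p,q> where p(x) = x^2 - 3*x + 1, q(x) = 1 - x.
<p,q> = 14/3

Expand the product: p(x)·q(x) = -x^3 + 4*x^2 - 4*x + 1.
∫_{-1}^{1} of each monomial x^k gives [2/(k+1) if k even, 0 if k odd]. Integrating term-by-term (or equivalently evaluating the antiderivative F(x) = -x^4/4 + 4*x^3/3 - 2*x^2 + x at the endpoints):
  F(1) − F(−1) = 1/12 − (-55/12) = 14/3.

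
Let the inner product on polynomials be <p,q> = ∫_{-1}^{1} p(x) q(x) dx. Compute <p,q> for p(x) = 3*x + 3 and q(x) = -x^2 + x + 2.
<p,q> = 12

Expand the product: p(x)·q(x) = -3*x^3 + 9*x + 6.
∫_{-1}^{1} of each monomial x^k gives [2/(k+1) if k even, 0 if k odd]. Integrating term-by-term (or equivalently evaluating the antiderivative F(x) = -3*x^4/4 + 9*x^2/2 + 6*x at the endpoints):
  F(1) − F(−1) = 39/4 − (-9/4) = 12.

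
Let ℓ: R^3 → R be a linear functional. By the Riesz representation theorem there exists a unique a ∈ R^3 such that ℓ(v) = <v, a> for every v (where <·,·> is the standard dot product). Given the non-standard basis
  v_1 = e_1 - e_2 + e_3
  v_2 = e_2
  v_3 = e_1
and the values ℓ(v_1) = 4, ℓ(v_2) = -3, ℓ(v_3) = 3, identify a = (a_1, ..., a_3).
a = (3, -3, -2)

Write a = (a_1, ..., a_3) in the standard basis. For each basis vector v_i, ℓ(v_i) = <v_i, a> is a linear equation in the a_j's. Collect the n equations into a matrix system V a = ℓ, where row i of V is v_i (expressed in the standard basis). Since V is invertible (lower-triangular with 1s on the diagonal, up to permutation), solve by back-substitution:
  V =
[[1, -1, 1],
 [0, 1, 0],
 [1, 0, 0]]
  V a = (4, -3, 3)
Solving gives a = (3, -3, -2).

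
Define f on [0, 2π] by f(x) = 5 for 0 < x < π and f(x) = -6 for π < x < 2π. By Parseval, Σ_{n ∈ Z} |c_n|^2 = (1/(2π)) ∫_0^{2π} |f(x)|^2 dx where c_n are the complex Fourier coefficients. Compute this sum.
Σ |c_n|^2 = 61/2

Parseval equates the L^2 energy of f (normalised by 1/(2π)) with the ℓ^2 sum of its Fourier coefficients: (1/(2π)) ∫_0^{2π} |f|^2 = Σ |c_n|^2.
Compute the left side: (1/(2π)) [∫_0^π 5^2 dx + ∫_π^{2π} (-6)^2 dx] = (1/(2π)) · (25π + 36π) = (25 + 36)/2 = 61/2.
So Σ_{n ∈ Z} |c_n|^2 = 61/2.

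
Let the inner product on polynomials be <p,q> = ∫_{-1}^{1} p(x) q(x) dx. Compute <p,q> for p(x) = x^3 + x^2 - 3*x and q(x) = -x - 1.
<p,q> = 14/15

Expand the product: p(x)·q(x) = -x^4 - 2*x^3 + 2*x^2 + 3*x.
∫_{-1}^{1} of each monomial x^k gives [2/(k+1) if k even, 0 if k odd]. Integrating term-by-term (or equivalently evaluating the antiderivative F(x) = -x^5/5 - x^4/2 + 2*x^3/3 + 3*x^2/2 at the endpoints):
  F(1) − F(−1) = 22/15 − (8/15) = 14/15.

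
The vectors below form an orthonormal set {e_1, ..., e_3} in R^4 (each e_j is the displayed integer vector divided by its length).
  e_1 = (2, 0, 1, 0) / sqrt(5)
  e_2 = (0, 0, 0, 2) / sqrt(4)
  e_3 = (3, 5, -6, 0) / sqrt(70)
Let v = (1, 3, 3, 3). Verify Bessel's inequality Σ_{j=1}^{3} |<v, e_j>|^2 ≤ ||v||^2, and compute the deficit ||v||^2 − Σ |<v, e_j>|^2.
Σ |<v, e_j>|^2 = 14; ||v||^2 = 28; deficit = 14

Write each e_j = u_j / sqrt(<u_j, u_j>) where u_j is the displayed integer vector. Then <v, e_j> = <v, u_j> / sqrt(<u_j, u_j>), so |<v, e_j>|^2 = <v, u_j>^2 / <u_j, u_j>.
Coefficients: <v, e_1> = 5/sqrt(5), <v, e_2> = 6/sqrt(4), <v, e_3> = 0/sqrt(70).
Square and sum: Σ |<v, e_j>|^2 = 14.
Compute ||v||^2 = v·v = 28.
Deficit = 28 − 14 = 14 ≥ 0, confirming Bessel's inequality. (The deficit equals ||v − Σ <v,e_j> e_j||^2, the squared distance from v to span{e_j}.)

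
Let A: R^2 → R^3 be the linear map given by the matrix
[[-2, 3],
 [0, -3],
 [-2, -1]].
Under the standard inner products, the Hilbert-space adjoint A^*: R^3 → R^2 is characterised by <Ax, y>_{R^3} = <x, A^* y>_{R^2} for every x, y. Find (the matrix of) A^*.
A^* = A^T =
[[-2, 0, -2],
 [3, -3, -1]]

For real matrices with standard dot products, the defining identity <Ax, y> = <x, A^* y> gives (Ax)^T y = x^T (A^*) y, i.e. x^T A^T y = x^T (A^*) y. Since this holds for all x, y, we must have A^* = A^T. Therefore
A^* =
[[-2, 0, -2],
 [3, -3, -1]].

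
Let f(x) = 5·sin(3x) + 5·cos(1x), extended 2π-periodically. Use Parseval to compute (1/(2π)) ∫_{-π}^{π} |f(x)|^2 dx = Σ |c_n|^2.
Σ |c_n|^2 = 25

Expand |f|^2 and use orthogonality of {sin(nx), cos(mx)} on [-π, π]:
  ∫_{-π}^{π} sin(nx)^2 dx = π, ∫ cos(mx)^2 dx = π, and cross terms integrate to 0.
So ∫_{-π}^{π} f(x)^2 dx = 5^2 · π + 5^2 · π = (25 + 25)π.
Divide by 2π: (25 + 25)/2 = 25.
By Parseval, this equals Σ |c_n|^2.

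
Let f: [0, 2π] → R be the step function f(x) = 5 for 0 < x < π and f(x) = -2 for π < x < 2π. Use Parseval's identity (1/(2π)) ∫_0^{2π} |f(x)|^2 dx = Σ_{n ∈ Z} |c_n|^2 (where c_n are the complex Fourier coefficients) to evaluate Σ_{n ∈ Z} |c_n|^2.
Σ |c_n|^2 = 29/2

Parseval equates the L^2 energy of f (normalised by 1/(2π)) with the ℓ^2 sum of its Fourier coefficients: (1/(2π)) ∫_0^{2π} |f|^2 = Σ |c_n|^2.
Compute the left side: (1/(2π)) [∫_0^π 5^2 dx + ∫_π^{2π} (-2)^2 dx] = (1/(2π)) · (25π + 4π) = (25 + 4)/2 = 29/2.
So Σ_{n ∈ Z} |c_n|^2 = 29/2.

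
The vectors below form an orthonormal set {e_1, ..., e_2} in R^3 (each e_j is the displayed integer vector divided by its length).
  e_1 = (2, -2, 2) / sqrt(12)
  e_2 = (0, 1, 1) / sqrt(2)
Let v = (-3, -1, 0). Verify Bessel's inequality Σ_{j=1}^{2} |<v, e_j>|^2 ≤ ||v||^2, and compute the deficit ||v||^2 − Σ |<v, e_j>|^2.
Σ |<v, e_j>|^2 = 11/6; ||v||^2 = 10; deficit = 49/6

Write each e_j = u_j / sqrt(<u_j, u_j>) where u_j is the displayed integer vector. Then <v, e_j> = <v, u_j> / sqrt(<u_j, u_j>), so |<v, e_j>|^2 = <v, u_j>^2 / <u_j, u_j>.
Coefficients: <v, e_1> = -4/sqrt(12), <v, e_2> = -1/sqrt(2).
Square and sum: Σ |<v, e_j>|^2 = 11/6.
Compute ||v||^2 = v·v = 10.
Deficit = 10 − 11/6 = 49/6 ≥ 0, confirming Bessel's inequality. (The deficit equals ||v − Σ <v,e_j> e_j||^2, the squared distance from v to span{e_j}.)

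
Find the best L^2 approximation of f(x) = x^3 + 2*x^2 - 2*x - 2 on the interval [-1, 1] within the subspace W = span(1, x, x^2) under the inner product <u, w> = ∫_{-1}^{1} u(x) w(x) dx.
g(x) = 2*x^2 - 7*x/5 - 2

The best approximation g ∈ W is the orthogonal projection of f onto W. Writing g = a_0 + a_1 x + a_2 x^2, the coefficients solve the normal equations G · a = b where
  G_{ij} = <φ_i, φ_j> and b_i = <f, φ_i>, with φ_0 = 1, φ_1 = x, φ_2 = x^2.
G =
  [2, 0, 2/3]
  [0, 2/3, 0]
  [2/3, 0, 2/5],
b = (-8/3, -14/15, -8/15).
Solving gives a_0 = -2, a_1 = -7/5, a_2 = 2, so
  g(x) = 2*x^2 - 7*x/5 - 2.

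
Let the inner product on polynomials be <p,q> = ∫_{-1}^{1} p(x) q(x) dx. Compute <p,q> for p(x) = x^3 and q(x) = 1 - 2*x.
<p,q> = -4/5

Expand the product: p(x)·q(x) = -2*x^4 + x^3.
∫_{-1}^{1} of each monomial x^k gives [2/(k+1) if k even, 0 if k odd]. Integrating term-by-term (or equivalently evaluating the antiderivative F(x) = -2*x^5/5 + x^4/4 at the endpoints):
  F(1) − F(−1) = -3/20 − (13/20) = -4/5.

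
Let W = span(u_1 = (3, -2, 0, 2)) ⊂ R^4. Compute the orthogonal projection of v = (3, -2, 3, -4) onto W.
proj_W(v) = (15/17, -10/17, 0, 10/17)

Set up U = [u_1 | ... | u_1] ∈ R^(4×1). The projector onto W = col(U) is P = U (U^T U)^(-1) U^T.
Compute U^T U =
  [17],
and U^T v = (5).
Solve U^T U · c = U^T v for the coefficients: c = (5/17). The projection is proj_W(v) = U c.
Check: (v - proj_W(v)) · u_1 = 0  (should be 0).
Result: proj_W(v) = (15/17, -10/17, 0, 10/17).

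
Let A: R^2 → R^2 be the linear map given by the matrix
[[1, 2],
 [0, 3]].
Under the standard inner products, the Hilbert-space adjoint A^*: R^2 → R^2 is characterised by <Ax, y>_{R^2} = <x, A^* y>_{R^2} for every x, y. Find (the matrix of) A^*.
A^* = A^T =
[[1, 0],
 [2, 3]]

For real matrices with standard dot products, the defining identity <Ax, y> = <x, A^* y> gives (Ax)^T y = x^T (A^*) y, i.e. x^T A^T y = x^T (A^*) y. Since this holds for all x, y, we must have A^* = A^T. Therefore
A^* =
[[1, 0],
 [2, 3]].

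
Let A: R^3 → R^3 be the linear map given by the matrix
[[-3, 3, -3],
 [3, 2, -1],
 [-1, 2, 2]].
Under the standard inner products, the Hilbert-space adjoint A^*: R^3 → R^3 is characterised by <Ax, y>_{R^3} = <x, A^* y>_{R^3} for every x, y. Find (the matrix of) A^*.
A^* = A^T =
[[-3, 3, -1],
 [3, 2, 2],
 [-3, -1, 2]]

For real matrices with standard dot products, the defining identity <Ax, y> = <x, A^* y> gives (Ax)^T y = x^T (A^*) y, i.e. x^T A^T y = x^T (A^*) y. Since this holds for all x, y, we must have A^* = A^T. Therefore
A^* =
[[-3, 3, -1],
 [3, 2, 2],
 [-3, -1, 2]].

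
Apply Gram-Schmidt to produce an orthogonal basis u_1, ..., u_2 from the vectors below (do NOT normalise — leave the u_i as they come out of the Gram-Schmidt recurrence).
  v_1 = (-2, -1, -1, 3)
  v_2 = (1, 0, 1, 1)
Orthogonal basis:
  u_1 = (-2, -1, -1, 3)
  u_2 = (1, 0, 1, 1)

Apply the Gram-Schmidt recurrence
  u_1 = v_1
  u_i = v_i − Σ_{j<i} ((v_i · u_j) / (u_j · u_j)) · u_j.

Step by step this gives:
  u_1 = (-2, -1, -1, 3)
  u_2 = (1, 0, 1, 1)

Orthogonality check:
  u_2 · u_1 = 0 (should be 0)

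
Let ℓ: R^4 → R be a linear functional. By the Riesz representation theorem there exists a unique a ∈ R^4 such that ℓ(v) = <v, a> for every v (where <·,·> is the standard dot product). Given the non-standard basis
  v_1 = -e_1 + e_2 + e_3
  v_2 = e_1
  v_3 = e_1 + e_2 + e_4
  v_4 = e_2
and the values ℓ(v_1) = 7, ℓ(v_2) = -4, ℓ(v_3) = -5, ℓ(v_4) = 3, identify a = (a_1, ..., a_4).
a = (-4, 3, 0, -4)

Write a = (a_1, ..., a_4) in the standard basis. For each basis vector v_i, ℓ(v_i) = <v_i, a> is a linear equation in the a_j's. Collect the n equations into a matrix system V a = ℓ, where row i of V is v_i (expressed in the standard basis). Since V is invertible (lower-triangular with 1s on the diagonal, up to permutation), solve by back-substitution:
  V =
[[-1, 1, 1, 0],
 [1, 0, 0, 0],
 [1, 1, 0, 1],
 [0, 1, 0, 0]]
  V a = (7, -4, -5, 3)
Solving gives a = (-4, 3, 0, -4).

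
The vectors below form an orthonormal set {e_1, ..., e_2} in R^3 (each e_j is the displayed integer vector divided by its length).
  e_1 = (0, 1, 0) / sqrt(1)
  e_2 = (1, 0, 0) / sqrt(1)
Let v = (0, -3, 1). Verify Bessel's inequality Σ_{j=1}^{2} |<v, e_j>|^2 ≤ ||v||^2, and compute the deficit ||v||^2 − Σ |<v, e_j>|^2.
Σ |<v, e_j>|^2 = 9; ||v||^2 = 10; deficit = 1

Write each e_j = u_j / sqrt(<u_j, u_j>) where u_j is the displayed integer vector. Then <v, e_j> = <v, u_j> / sqrt(<u_j, u_j>), so |<v, e_j>|^2 = <v, u_j>^2 / <u_j, u_j>.
Coefficients: <v, e_1> = -3/sqrt(1), <v, e_2> = 0/sqrt(1).
Square and sum: Σ |<v, e_j>|^2 = 9.
Compute ||v||^2 = v·v = 10.
Deficit = 10 − 9 = 1 ≥ 0, confirming Bessel's inequality. (The deficit equals ||v − Σ <v,e_j> e_j||^2, the squared distance from v to span{e_j}.)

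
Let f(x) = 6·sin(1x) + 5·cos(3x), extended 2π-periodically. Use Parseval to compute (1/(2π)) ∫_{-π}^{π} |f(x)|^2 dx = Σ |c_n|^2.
Σ |c_n|^2 = 61/2

Expand |f|^2 and use orthogonality of {sin(nx), cos(mx)} on [-π, π]:
  ∫_{-π}^{π} sin(nx)^2 dx = π, ∫ cos(mx)^2 dx = π, and cross terms integrate to 0.
So ∫_{-π}^{π} f(x)^2 dx = 6^2 · π + 5^2 · π = (36 + 25)π.
Divide by 2π: (36 + 25)/2 = 61/2.
By Parseval, this equals Σ |c_n|^2.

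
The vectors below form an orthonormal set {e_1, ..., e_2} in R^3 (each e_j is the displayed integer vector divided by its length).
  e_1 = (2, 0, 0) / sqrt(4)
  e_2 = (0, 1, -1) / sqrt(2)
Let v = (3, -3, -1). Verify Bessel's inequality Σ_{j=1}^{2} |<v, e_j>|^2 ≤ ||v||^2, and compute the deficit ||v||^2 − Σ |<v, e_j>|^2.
Σ |<v, e_j>|^2 = 11; ||v||^2 = 19; deficit = 8

Write each e_j = u_j / sqrt(<u_j, u_j>) where u_j is the displayed integer vector. Then <v, e_j> = <v, u_j> / sqrt(<u_j, u_j>), so |<v, e_j>|^2 = <v, u_j>^2 / <u_j, u_j>.
Coefficients: <v, e_1> = 6/sqrt(4), <v, e_2> = -2/sqrt(2).
Square and sum: Σ |<v, e_j>|^2 = 11.
Compute ||v||^2 = v·v = 19.
Deficit = 19 − 11 = 8 ≥ 0, confirming Bessel's inequality. (The deficit equals ||v − Σ <v,e_j> e_j||^2, the squared distance from v to span{e_j}.)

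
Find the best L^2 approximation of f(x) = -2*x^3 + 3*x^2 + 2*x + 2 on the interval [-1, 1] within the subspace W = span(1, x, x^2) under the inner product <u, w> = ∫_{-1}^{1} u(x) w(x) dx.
g(x) = 3*x^2 + 4*x/5 + 2

The best approximation g ∈ W is the orthogonal projection of f onto W. Writing g = a_0 + a_1 x + a_2 x^2, the coefficients solve the normal equations G · a = b where
  G_{ij} = <φ_i, φ_j> and b_i = <f, φ_i>, with φ_0 = 1, φ_1 = x, φ_2 = x^2.
G =
  [2, 0, 2/3]
  [0, 2/3, 0]
  [2/3, 0, 2/5],
b = (6, 8/15, 38/15).
Solving gives a_0 = 2, a_1 = 4/5, a_2 = 3, so
  g(x) = 3*x^2 + 4*x/5 + 2.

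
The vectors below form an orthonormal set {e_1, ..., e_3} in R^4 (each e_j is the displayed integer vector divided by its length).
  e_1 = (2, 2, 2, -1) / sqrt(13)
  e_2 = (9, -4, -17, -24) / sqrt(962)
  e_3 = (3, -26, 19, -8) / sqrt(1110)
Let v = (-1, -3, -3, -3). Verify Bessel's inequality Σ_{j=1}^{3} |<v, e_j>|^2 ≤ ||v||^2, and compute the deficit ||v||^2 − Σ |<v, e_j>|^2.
Σ |<v, e_j>|^2 = 137/5; ||v||^2 = 28; deficit = 3/5

Write each e_j = u_j / sqrt(<u_j, u_j>) where u_j is the displayed integer vector. Then <v, e_j> = <v, u_j> / sqrt(<u_j, u_j>), so |<v, e_j>|^2 = <v, u_j>^2 / <u_j, u_j>.
Coefficients: <v, e_1> = -11/sqrt(13), <v, e_2> = 126/sqrt(962), <v, e_3> = 42/sqrt(1110).
Square and sum: Σ |<v, e_j>|^2 = 137/5.
Compute ||v||^2 = v·v = 28.
Deficit = 28 − 137/5 = 3/5 ≥ 0, confirming Bessel's inequality. (The deficit equals ||v − Σ <v,e_j> e_j||^2, the squared distance from v to span{e_j}.)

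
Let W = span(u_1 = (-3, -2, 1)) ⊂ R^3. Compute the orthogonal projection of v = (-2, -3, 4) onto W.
proj_W(v) = (-24/7, -16/7, 8/7)

Set up U = [u_1 | ... | u_1] ∈ R^(3×1). The projector onto W = col(U) is P = U (U^T U)^(-1) U^T.
Compute U^T U =
  [14],
and U^T v = (16).
Solve U^T U · c = U^T v for the coefficients: c = (8/7). The projection is proj_W(v) = U c.
Check: (v - proj_W(v)) · u_1 = 0  (should be 0).
Result: proj_W(v) = (-24/7, -16/7, 8/7).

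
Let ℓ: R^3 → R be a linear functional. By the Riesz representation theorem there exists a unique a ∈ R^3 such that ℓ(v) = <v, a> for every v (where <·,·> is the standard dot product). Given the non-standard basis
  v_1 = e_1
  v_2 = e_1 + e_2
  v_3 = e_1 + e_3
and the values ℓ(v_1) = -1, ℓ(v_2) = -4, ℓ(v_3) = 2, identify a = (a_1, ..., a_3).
a = (-1, -3, 3)

Write a = (a_1, ..., a_3) in the standard basis. For each basis vector v_i, ℓ(v_i) = <v_i, a> is a linear equation in the a_j's. Collect the n equations into a matrix system V a = ℓ, where row i of V is v_i (expressed in the standard basis). Since V is invertible (lower-triangular with 1s on the diagonal, up to permutation), solve by back-substitution:
  V =
[[1, 0, 0],
 [1, 1, 0],
 [1, 0, 1]]
  V a = (-1, -4, 2)
Solving gives a = (-1, -3, 3).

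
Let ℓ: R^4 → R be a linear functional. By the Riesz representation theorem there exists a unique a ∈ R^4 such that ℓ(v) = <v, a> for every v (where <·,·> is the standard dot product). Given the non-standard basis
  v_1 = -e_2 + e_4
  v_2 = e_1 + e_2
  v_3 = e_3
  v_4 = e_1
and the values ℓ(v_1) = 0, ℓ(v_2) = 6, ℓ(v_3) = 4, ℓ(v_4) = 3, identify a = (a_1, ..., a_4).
a = (3, 3, 4, 3)

Write a = (a_1, ..., a_4) in the standard basis. For each basis vector v_i, ℓ(v_i) = <v_i, a> is a linear equation in the a_j's. Collect the n equations into a matrix system V a = ℓ, where row i of V is v_i (expressed in the standard basis). Since V is invertible (lower-triangular with 1s on the diagonal, up to permutation), solve by back-substitution:
  V =
[[0, -1, 0, 1],
 [1, 1, 0, 0],
 [0, 0, 1, 0],
 [1, 0, 0, 0]]
  V a = (0, 6, 4, 3)
Solving gives a = (3, 3, 4, 3).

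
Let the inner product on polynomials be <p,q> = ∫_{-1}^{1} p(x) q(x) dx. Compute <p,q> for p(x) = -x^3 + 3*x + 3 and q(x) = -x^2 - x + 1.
<p,q> = 12/5

Expand the product: p(x)·q(x) = x^5 + x^4 - 4*x^3 - 6*x^2 + 3.
∫_{-1}^{1} of each monomial x^k gives [2/(k+1) if k even, 0 if k odd]. Integrating term-by-term (or equivalently evaluating the antiderivative F(x) = x^6/6 + x^5/5 - x^4 - 2*x^3 + 3*x at the endpoints):
  F(1) − F(−1) = 11/30 − (-61/30) = 12/5.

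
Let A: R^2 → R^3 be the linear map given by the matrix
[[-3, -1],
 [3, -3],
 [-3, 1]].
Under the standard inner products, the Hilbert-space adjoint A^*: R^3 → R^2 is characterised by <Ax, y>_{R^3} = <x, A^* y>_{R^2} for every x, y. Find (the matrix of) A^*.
A^* = A^T =
[[-3, 3, -3],
 [-1, -3, 1]]

For real matrices with standard dot products, the defining identity <Ax, y> = <x, A^* y> gives (Ax)^T y = x^T (A^*) y, i.e. x^T A^T y = x^T (A^*) y. Since this holds for all x, y, we must have A^* = A^T. Therefore
A^* =
[[-3, 3, -3],
 [-1, -3, 1]].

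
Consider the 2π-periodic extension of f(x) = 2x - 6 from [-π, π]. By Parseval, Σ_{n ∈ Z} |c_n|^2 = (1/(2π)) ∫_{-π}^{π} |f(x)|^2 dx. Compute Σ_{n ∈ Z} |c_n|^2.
Σ |c_n|^2 = 4π^2/3 + 36

Expand and integrate term by term over [-π, π]:
  ∫ (2x)^2 dx = 4·(2π^3/3); ∫ 2·2·(-6)·x dx = 0 (odd integrand); ∫ (-6)^2 dx = 36·2π.
So (1/(2π)) ∫_{-π}^{π} (2x - 6)^2 dx = 4π^2/3 + 36 = 4π^2/3 + 36.
Parseval ⇒ Σ |c_n|^2 = 4π^2/3 + 36.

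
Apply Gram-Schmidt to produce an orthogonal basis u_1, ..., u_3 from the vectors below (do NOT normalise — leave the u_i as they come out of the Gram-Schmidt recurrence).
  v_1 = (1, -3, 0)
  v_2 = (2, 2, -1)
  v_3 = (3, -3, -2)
Orthogonal basis:
  u_1 = (1, -3, 0)
  u_2 = (12/5, 4/5, -1)
  u_3 = (-15/37, -5/37, -40/37)

Apply the Gram-Schmidt recurrence
  u_1 = v_1
  u_i = v_i − Σ_{j<i} ((v_i · u_j) / (u_j · u_j)) · u_j.

Step by step this gives:
  u_1 = (1, -3, 0)
  u_2 = (12/5, 4/5, -1)
  u_3 = (-15/37, -5/37, -40/37)

Orthogonality check:
  u_2 · u_1 = 0 (should be 0)
  u_3 · u_1 = 0 (should be 0)
  u_3 · u_2 = 0 (should be 0)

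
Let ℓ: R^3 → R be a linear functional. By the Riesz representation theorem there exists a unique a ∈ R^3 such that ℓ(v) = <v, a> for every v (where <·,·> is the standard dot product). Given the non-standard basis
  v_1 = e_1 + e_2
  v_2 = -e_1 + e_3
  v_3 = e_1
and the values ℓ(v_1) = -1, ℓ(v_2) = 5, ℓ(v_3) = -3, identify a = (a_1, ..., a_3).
a = (-3, 2, 2)

Write a = (a_1, ..., a_3) in the standard basis. For each basis vector v_i, ℓ(v_i) = <v_i, a> is a linear equation in the a_j's. Collect the n equations into a matrix system V a = ℓ, where row i of V is v_i (expressed in the standard basis). Since V is invertible (lower-triangular with 1s on the diagonal, up to permutation), solve by back-substitution:
  V =
[[1, 1, 0],
 [-1, 0, 1],
 [1, 0, 0]]
  V a = (-1, 5, -3)
Solving gives a = (-3, 2, 2).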